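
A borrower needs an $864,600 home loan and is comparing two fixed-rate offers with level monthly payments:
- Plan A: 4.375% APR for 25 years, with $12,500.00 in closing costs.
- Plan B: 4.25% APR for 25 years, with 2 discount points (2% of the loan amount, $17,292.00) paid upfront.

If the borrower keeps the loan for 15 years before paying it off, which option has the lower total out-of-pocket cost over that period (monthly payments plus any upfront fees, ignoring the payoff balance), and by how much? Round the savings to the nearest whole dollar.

Plan A: at 4.375% the monthly rate is 0.0036458, so the payment is 864,600 × 0.0036458 / (1 − 1.0036458^−300) = $4,744.59.
Plan B: monthly rate = 4.25%/12 = 0.0035417; payment = 864,600 × 0.0035417 / (1 − (1+0.0035417)^−300) = $4,683.87.
Over 180 months: Plan A costs 180 × $4,744.59 + $12,500.00 = $866,526.20; Plan B costs 180 × $4,683.87 + $17,292.00 = $860,388.60.
Plan B is cheaper by $866,526.20 − $860,388.60 = $6,137.60.

Plan B by $6,138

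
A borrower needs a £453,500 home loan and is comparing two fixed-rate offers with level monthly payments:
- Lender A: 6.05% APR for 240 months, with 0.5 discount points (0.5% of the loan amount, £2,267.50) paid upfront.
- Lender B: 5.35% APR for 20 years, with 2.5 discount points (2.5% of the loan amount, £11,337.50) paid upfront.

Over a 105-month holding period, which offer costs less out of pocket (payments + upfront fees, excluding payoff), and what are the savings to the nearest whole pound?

Lender B by £9,918

Lender A: at 6.05% the monthly rate is 0.0050417, so the payment is 453,500 × 0.0050417 / (1 − 1.0050417^−240) = £3,262.11.
Lender B: monthly rate = 5.35%/12 = 0.0044583; payment = 453,500 × 0.0044583 / (1 − (1+0.0044583)^−240) = £3,081.27.
Over 105 months: Lender A costs 105 × £3,262.11 + £2,267.50 = £344,789.05; Lender B costs 105 × £3,081.27 + £11,337.50 = £334,870.85.
Lender B is cheaper by £344,789.05 − £334,870.85 = £9,918.20.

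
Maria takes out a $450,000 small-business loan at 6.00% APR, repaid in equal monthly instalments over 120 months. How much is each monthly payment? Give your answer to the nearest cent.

Monthly rate = 6%/12 = 0.0050000; payment = 450,000 × 0.0050000 / (1 − (1+0.0050000)^−120) = $4,995.92.

$4,995.92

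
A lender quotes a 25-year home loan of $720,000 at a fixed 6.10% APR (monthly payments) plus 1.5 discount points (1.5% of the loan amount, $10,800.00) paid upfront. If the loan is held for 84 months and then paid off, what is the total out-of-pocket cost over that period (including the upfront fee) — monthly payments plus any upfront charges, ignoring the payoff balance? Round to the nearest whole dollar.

$404,179

Monthly rate = 6.1%/12 = 0.0050833; payment = 720,000 × 0.0050833 / (1 − (1+0.0050833)^−300) = $4,683.08.
Total outlay = 84 × $4,683.08 + $10,800.00 = $404,178.72.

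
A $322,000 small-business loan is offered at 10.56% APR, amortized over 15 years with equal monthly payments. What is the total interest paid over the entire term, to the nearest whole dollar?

$320,847

Monthly rate = 10.56%/12 = 0.0088000; payment = 322,000 × 0.0088000 / (1 − (1+0.0088000)^−180) = $3,571.37.
Total paid = 180 × $3,571.37 = $642,846.60; interest = $642,846.60 − $322,000 = $320,846.60.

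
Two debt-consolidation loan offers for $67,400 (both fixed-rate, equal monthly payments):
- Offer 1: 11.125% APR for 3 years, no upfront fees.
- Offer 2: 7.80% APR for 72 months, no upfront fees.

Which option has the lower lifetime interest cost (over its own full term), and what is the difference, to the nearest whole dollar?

Offer 1: at 11.125% the monthly rate is 0.0092708, so the payment is 67,400 × 0.0092708 / (1 − 1.0092708^−36) = $2,210.58.
Total interest on Offer 1 = 36 × $2,210.58 − $67,400 = $12,180.88.
Offer 2: monthly rate = 7.8%/12 = 0.0065000; payment = 67,400 × 0.0065000 / (1 − (1+0.0065000)^−72) = $1,175.17.
Total interest on Offer 2 = 72 × $1,175.17 − $67,400 = $17,212.24.
Offer 1 is lower by $5,031.36.

Offer 1 by $5,031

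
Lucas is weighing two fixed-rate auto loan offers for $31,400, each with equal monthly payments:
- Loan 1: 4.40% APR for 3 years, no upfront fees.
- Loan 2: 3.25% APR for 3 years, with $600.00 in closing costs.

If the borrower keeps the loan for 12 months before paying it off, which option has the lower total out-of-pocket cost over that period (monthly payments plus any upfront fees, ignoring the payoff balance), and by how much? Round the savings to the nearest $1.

Loan 1: at 4.40% the monthly rate is 0.0036667, so the payment is 31,400 × 0.0036667 / (1 − 1.0036667^−36) = $932.65.
Loan 2: monthly rate = 3.25%/12 = 0.0027083; payment = 31,400 × 0.0027083 / (1 − (1+0.0027083)^−36) = $916.61.
Over 12 months: Loan 1 costs 12 × $932.65 = $11,191.80; Loan 2 costs 12 × $916.61 + $600.00 = $11,599.32.
Loan 1 is cheaper by $11,599.32 − $11,191.80 = $407.52.

Loan 1 by $408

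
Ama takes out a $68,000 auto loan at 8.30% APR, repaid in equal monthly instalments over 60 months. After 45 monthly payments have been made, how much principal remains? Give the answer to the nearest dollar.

$19,720

With monthly rate i = 8.3%/12 = 0.0069167, the balance after k of n payments is P · [(1+i)^n − (1+i)^k] / [(1+i)^n − 1].
(1+0.0069167)^60 = 1.51220882 and (1+0.0069167)^45 = 1.36366855, so the balance is 68,000 × (1.51220882 − 1.36366855) / (1.51220882 − 1) = $19,719.96.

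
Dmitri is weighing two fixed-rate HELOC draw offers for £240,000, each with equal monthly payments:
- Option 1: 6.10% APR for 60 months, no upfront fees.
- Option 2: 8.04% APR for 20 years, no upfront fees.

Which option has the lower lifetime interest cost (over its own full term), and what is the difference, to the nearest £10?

Option 1 by £204,160

Option 1: at 6.10% the monthly rate is 0.0050833, so the payment is 240,000 × 0.0050833 / (1 − 1.0050833^−60) = £4,651.04.
Total interest on Option 1 = 60 × £4,651.04 − £240,000 = £39,062.40.
Option 2: monthly rate = 8.04%/12 = 0.0067000; payment = 240,000 × 0.0067000 / (1 − (1+0.0067000)^−240) = £2,013.43.
Total interest on Option 2 = 240 × £2,013.43 − £240,000 = £243,223.20.
Option 1 is lower by £204,160.80.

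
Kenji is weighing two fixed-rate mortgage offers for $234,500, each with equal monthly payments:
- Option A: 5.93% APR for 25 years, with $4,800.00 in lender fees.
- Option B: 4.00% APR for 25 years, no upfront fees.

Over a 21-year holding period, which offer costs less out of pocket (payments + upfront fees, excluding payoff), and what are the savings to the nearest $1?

Option B by $71,099

Option A: monthly rate = 5.93%/12 = 0.0049417; payment = 234,500 × 0.0049417 / (1 − (1+0.0049417)^−300) = $1,500.87.
Option B: monthly rate = 4%/12 = 0.0033333; payment = 234,500 × 0.0033333 / (1 − (1+0.0033333)^−300) = $1,237.78.
Over 252 months: Option A costs 252 × $1,500.87 + $4,800.00 = $383,019.24; Option B costs 252 × $1,237.78 = $311,920.56.
Option B is cheaper by $383,019.24 − $311,920.56 = $71,098.68.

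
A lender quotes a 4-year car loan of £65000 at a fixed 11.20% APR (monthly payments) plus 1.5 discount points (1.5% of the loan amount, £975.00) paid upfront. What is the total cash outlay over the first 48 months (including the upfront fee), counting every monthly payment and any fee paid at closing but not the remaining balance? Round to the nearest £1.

At 11.20% the monthly rate is 0.0093333, so the payment is 65,000 × 0.0093333 / (1 − 1.0093333^−48) = £1,686.28.
Total outlay = 48 × £1,686.28 + £975.00 = £81,916.44.

£81,916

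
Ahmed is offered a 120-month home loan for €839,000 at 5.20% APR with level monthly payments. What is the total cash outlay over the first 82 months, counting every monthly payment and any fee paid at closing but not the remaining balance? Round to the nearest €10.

At 5.20% the monthly rate is 0.0043333, so the payment is 839,000 × 0.0043333 / (1 − 1.0043333^−120) = €8,981.14.
Total outlay = 82 × €8,981.14 = €736,453.48.

€736,450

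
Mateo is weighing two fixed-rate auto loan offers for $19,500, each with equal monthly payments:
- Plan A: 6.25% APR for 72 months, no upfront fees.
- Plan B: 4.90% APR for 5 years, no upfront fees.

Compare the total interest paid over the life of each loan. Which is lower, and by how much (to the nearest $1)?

Plan B by $1,409

Plan A: at 6.25% the monthly rate is 0.0052083, so the payment is 19,500 × 0.0052083 / (1 − 1.0052083^−72) = $325.48.
Total interest on Plan A = 72 × $325.48 − $19,500 = $3,934.56.
Plan B: at 4.90% the monthly rate is 0.0040833, so the payment is 19,500 × 0.0040833 / (1 − 1.0040833^−60) = $367.10.
Total interest on Plan B = 60 × $367.10 − $19,500 = $2,526.00.
Plan B is lower by $1,408.56.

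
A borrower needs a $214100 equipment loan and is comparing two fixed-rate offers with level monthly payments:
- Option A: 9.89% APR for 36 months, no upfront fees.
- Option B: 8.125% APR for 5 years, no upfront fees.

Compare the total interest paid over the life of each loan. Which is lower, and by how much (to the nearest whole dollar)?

Option A by $12,935

Option A: at 9.89% the monthly rate is 0.0082417, so the payment is 214,100 × 0.0082417 / (1 − 1.0082417^−36) = $6,897.35.
Total interest on Option A = 36 × $6,897.35 − $214,100 = $34,204.60.
Option B: monthly rate = 8.125%/12 = 0.0067708; payment = 214,100 × 0.0067708 / (1 − (1+0.0067708)^−60) = $4,354.00.
Total interest on Option B = 60 × $4,354.00 − $214,100 = $47,140.00.
Option A is lower by $12,935.40.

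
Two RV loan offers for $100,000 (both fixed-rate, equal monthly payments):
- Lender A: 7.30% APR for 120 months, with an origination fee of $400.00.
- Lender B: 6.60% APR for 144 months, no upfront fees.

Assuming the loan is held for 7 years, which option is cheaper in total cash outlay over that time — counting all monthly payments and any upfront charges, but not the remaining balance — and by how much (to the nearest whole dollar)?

Lender B by $14,632

Lender A: monthly rate = 7.3%/12 = 0.0060833; payment = 100,000 × 0.0060833 / (1 − (1+0.0060833)^−120) = $1,176.61.
Lender B: at 6.60% the monthly rate is 0.0055000, so the payment is 100,000 × 0.0055000 / (1 − 1.0055000^−144) = $1,007.18.
Over 84 months: Lender A costs 84 × $1,176.61 + $400.00 = $99,235.24; Lender B costs 84 × $1,007.18 = $84,603.12.
Lender B is cheaper by $99,235.24 − $84,603.12 = $14,632.12.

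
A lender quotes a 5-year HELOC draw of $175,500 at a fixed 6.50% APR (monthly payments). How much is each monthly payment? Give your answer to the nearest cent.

Monthly rate = 6.5%/12 = 0.0054167; payment = 175,500 × 0.0054167 / (1 − (1+0.0054167)^−60) = $3,433.86.

$3,433.86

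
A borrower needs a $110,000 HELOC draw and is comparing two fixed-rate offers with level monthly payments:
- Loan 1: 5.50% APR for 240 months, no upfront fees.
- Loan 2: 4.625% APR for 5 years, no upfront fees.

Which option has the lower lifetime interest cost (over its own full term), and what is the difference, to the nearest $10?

Loan 1: monthly rate = 5.5%/12 = 0.0045833; payment = 110,000 × 0.0045833 / (1 − (1+0.0045833)^−240) = $756.68.
Total interest on Loan 1 = 240 × $756.68 − $110,000 = $71,603.20.
Loan 2: at 4.625% the monthly rate is 0.0038542, so the payment is 110,000 × 0.0038542 / (1 − 1.0038542^−60) = $2,056.99.
Total interest on Loan 2 = 60 × $2,056.99 − $110,000 = $13,419.40.
Loan 2 is lower by $58,183.80.

Loan 2 by $58,180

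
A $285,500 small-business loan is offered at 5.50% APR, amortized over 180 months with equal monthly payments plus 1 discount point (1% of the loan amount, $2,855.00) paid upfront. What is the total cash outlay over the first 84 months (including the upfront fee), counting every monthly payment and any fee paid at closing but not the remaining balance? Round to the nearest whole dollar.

$198,808

At 5.50% the monthly rate is 0.0045833, so the payment is 285,500 × 0.0045833 / (1 − 1.0045833^−180) = $2,332.77.
Total outlay = 84 × $2,332.77 + $2,855.00 = $198,807.68.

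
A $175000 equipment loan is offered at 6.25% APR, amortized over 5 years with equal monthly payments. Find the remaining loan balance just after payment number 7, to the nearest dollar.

With monthly rate i = 6.25%/12 = 0.0052083, the balance after k of n payments is P · [(1+i)^n − (1+i)^k] / [(1+i)^n − 1].
(1+0.0052083)^60 = 1.36572990 and (1+0.0052083)^7 = 1.03703297, so the balance is 175,000 × (1.36572990 − 1.03703297) / (1.36572990 − 1) = $157,279.90.

$157,280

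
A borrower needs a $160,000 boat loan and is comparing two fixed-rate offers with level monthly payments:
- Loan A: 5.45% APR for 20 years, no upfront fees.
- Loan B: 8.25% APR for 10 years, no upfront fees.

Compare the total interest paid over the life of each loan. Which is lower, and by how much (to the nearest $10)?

Loan A: at 5.45% the monthly rate is 0.0045417, so the payment is 160,000 × 0.0045417 / (1 − 1.0045417^−240) = $1,096.11.
Total interest on Loan A = 240 × $1,096.11 − $160,000 = $103,066.40.
Loan B: monthly rate = 8.25%/12 = 0.0068750; payment = 160,000 × 0.0068750 / (1 − (1+0.0068750)^−120) = $1,962.44.
Total interest on Loan B = 120 × $1,962.44 − $160,000 = $75,492.80.
Loan B is lower by $27,573.60.

Loan B by $27,570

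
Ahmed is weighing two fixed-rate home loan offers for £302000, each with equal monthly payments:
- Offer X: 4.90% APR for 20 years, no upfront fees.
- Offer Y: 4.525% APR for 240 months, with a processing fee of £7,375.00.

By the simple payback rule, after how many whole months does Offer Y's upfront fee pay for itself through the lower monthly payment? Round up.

Offer X: at 4.90% the monthly rate is 0.0040833, so the payment is 302,000 × 0.0040833 / (1 − 1.0040833^−240) = £1,976.42.
Offer Y: at 4.525% the monthly rate is 0.0037708, so the payment is 302,000 × 0.0037708 / (1 − 1.0037708^−240) = £1,914.68.
Monthly savings = £1,976.42 − £1,914.68 = £61.74.
Break-even = £7,375.00 / £61.74 = 119.45 → 120 months.

120 months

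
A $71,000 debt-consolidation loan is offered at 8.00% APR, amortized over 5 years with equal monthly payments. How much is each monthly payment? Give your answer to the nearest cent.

$1,439.62

Monthly rate = 8%/12 = 0.0066667; payment = 71,000 × 0.0066667 / (1 − (1+0.0066667)^−60) = $1,439.62.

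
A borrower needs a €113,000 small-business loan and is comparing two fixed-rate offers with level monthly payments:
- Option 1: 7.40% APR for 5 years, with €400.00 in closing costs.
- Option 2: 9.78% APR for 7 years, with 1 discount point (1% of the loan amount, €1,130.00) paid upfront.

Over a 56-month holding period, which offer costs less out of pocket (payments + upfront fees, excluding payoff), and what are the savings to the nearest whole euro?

Option 2 by €21,435

Option 1: at 7.40% the monthly rate is 0.0061667, so the payment is 113,000 × 0.0061667 / (1 − 1.0061667^−60) = €2,258.92.
Option 2: monthly rate = 9.78%/12 = 0.0081500; payment = 113,000 × 0.0081500 / (1 − (1+0.0081500)^−84) = €1,863.11.
Over 56 months: Option 1 costs 56 × €2,258.92 + €400.00 = €126,899.52; Option 2 costs 56 × €1,863.11 + €1,130.00 = €105,464.16.
Option 2 is cheaper by €126,899.52 − €105,464.16 = €21,435.36.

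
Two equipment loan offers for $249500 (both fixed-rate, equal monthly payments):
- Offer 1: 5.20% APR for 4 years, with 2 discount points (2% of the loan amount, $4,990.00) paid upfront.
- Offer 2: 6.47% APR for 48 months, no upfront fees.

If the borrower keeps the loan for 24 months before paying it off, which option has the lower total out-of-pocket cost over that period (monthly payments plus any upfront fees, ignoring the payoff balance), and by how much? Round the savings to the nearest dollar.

Offer 2 by $1,510

Offer 1: at 5.20% the monthly rate is 0.0043333, so the payment is 249,500 × 0.0043333 / (1 − 1.0043333^−48) = $5,768.44.
Offer 2: monthly rate = 6.47%/12 = 0.0053917; payment = 249,500 × 0.0053917 / (1 − (1+0.0053917)^−48) = $5,913.43.
Over 24 months: Offer 1 costs 24 × $5,768.44 + $4,990.00 = $143,432.56; Offer 2 costs 24 × $5,913.43 = $141,922.32.
Offer 2 is cheaper by $143,432.56 − $141,922.32 = $1,510.24.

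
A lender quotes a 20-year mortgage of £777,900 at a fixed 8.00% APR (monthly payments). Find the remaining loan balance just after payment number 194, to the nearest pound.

£257,034

With monthly rate i = 8%/12 = 0.0066667, the balance after k of n payments is P · [(1+i)^n − (1+i)^k] / [(1+i)^n − 1].
(1+0.0066667)^240 = 4.92680277 and (1+0.0066667)^194 = 3.62930543, so the balance is 777,900 × (4.92680277 − 3.62930543) / (4.92680277 − 1) = £257,034.35.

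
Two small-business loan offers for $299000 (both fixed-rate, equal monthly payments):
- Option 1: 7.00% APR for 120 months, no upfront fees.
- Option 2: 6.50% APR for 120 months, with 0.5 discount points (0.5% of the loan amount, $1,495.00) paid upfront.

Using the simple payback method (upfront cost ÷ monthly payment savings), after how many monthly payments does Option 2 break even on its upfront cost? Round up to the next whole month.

Option 1: at 7.00% the monthly rate is 0.0058333, so the payment is 299,000 × 0.0058333 / (1 − 1.0058333^−120) = $3,471.64.
Option 2: at 6.50% the monthly rate is 0.0054167, so the payment is 299,000 × 0.0054167 / (1 − 1.0054167^−120) = $3,395.08.
Monthly savings = $3,471.64 − $3,395.08 = $76.56.
Break-even = $1,495.00 / $76.56 = 19.53 → 20 months.

20 months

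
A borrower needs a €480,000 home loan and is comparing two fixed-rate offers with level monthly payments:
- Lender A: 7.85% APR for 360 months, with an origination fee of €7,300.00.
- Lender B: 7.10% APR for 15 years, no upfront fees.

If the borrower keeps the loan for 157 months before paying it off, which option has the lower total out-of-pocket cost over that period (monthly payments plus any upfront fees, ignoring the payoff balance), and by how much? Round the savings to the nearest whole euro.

Lender A by €129,172

Lender A: monthly rate = 7.85%/12 = 0.0065417; payment = 480,000 × 0.0065417 / (1 − (1+0.0065417)^−360) = €3,472.01.
Lender B: monthly rate = 7.1%/12 = 0.0059167; payment = 480,000 × 0.0059167 / (1 − (1+0.0059167)^−180) = €4,341.26.
Over 157 months: Lender A costs 157 × €3,472.01 + €7,300.00 = €552,405.57; Lender B costs 157 × €4,341.26 = €681,577.82.
Lender A is cheaper by €681,577.82 − €552,405.57 = €129,172.25.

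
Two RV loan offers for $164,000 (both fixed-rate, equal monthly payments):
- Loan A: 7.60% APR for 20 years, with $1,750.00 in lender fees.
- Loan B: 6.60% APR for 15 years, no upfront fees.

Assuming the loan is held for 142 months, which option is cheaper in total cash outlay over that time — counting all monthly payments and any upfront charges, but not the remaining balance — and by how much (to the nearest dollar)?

Loan A: at 7.60% the monthly rate is 0.0063333, so the payment is 164,000 × 0.0063333 / (1 − 1.0063333^−240) = $1,331.22.
Loan B: monthly rate = 6.6%/12 = 0.0055000; payment = 164,000 × 0.0055000 / (1 − (1+0.0055000)^−180) = $1,437.65.
Over 142 months: Loan A costs 142 × $1,331.22 + $1,750.00 = $190,783.24; Loan B costs 142 × $1,437.65 = $204,146.30.
Loan A is cheaper by $204,146.30 − $190,783.24 = $13,363.06.

Loan A by $13,363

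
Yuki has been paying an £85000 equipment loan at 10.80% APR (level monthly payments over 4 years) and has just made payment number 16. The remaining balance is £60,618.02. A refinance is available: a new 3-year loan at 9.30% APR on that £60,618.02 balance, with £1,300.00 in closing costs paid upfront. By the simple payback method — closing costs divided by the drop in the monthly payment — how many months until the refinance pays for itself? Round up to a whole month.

Current payment = 85,000 × 10.8%/12 / (1 − (1+0.0090000)^−48) = £2,188.62.
Refinanced payment = 60,618.02 × 0.0077500 / (1 − (1+0.0077500)^−36) = £1,936.11.
Monthly savings = £2,188.62 − £1,936.11 = £252.51.
Break-even = £1,300.00 / £252.51 = 5.15 → 6 months.

6 months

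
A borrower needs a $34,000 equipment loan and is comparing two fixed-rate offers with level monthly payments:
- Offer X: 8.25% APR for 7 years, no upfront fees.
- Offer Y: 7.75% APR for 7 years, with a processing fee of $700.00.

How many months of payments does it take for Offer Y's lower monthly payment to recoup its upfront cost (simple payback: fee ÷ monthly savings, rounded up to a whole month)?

Offer X: monthly rate = 8.25%/12 = 0.0068750; payment = 34,000 × 0.0068750 / (1 − (1+0.0068750)^−84) = $534.18.
Offer Y: monthly rate = 7.75%/12 = 0.0064583; payment = 34,000 × 0.0064583 / (1 − (1+0.0064583)^−84) = $525.71.
Monthly savings = $534.18 − $525.71 = $8.47.
Break-even = $700.00 / $8.47 = 82.64 → 83 months.

83 months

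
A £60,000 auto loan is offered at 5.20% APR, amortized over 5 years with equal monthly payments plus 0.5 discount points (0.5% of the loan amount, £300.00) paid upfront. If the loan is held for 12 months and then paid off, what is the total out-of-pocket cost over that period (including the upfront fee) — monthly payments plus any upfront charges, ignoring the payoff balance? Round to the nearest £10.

£13,950

Monthly rate = 5.2%/12 = 0.0043333; payment = 60,000 × 0.0043333 / (1 − (1+0.0043333)^−60) = £1,137.78.
Total outlay = 12 × £1,137.78 + £300.00 = £13,953.36.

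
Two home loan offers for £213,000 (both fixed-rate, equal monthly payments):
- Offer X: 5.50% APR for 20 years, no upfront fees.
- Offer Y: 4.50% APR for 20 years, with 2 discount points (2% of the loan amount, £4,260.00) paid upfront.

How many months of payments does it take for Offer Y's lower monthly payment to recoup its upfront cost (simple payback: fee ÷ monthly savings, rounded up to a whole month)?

Offer X: monthly rate = 5.5%/12 = 0.0045833; payment = 213,000 × 0.0045833 / (1 − (1+0.0045833)^−240) = £1,465.20.
Offer Y: at 4.50% the monthly rate is 0.0037500, so the payment is 213,000 × 0.0037500 / (1 − 1.0037500^−240) = £1,347.54.
Monthly savings = £1,465.20 − £1,347.54 = £117.66.
Break-even = £4,260.00 / £117.66 = 36.21 → 37 months.

37 months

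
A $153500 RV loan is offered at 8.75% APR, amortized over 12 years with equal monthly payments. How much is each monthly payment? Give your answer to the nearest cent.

At 8.75% the monthly rate is 0.0072917, so the payment is 153,500 × 0.0072917 / (1 − 1.0072917^−144) = $1,725.34.

$1,725.34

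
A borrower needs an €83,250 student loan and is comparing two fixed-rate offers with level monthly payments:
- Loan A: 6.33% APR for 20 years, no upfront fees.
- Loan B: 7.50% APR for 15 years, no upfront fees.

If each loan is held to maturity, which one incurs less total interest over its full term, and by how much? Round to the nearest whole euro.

Loan A: at 6.33% the monthly rate is 0.0052750, so the payment is 83,250 × 0.0052750 / (1 − 1.0052750^−240) = €612.39.
Total interest on Loan A = 240 × €612.39 − €83,250 = €63,723.60.
Loan B: at 7.50% the monthly rate is 0.0062500, so the payment is 83,250 × 0.0062500 / (1 − 1.0062500^−180) = €771.74.
Total interest on Loan B = 180 × €771.74 − €83,250 = €55,663.20.
Loan B is lower by €8,060.40.

Loan B by €8,060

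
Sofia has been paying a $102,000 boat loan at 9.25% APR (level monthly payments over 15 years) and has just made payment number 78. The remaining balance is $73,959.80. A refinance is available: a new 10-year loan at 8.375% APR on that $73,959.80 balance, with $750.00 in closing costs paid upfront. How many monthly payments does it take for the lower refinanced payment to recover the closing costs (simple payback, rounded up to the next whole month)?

Current payment = 102,000 × 9.25%/12 / (1 − (1+0.0077083)^−180) = $1,049.78.
Refinanced payment = 73,959.80 × 0.0069792 / (1 − (1+0.0069792)^−120) = $912.06.
Monthly savings = $1,049.78 − $912.06 = $137.72.
Break-even = $750.00 / $137.72 = 5.45 → 6 months.

6 months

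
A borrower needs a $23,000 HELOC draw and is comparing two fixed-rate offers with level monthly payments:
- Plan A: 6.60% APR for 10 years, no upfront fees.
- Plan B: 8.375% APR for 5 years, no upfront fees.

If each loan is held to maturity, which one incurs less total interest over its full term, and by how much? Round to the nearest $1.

Plan A: monthly rate = 6.6%/12 = 0.0055000; payment = 23,000 × 0.0055000 / (1 − (1+0.0055000)^−120) = $262.33.
Total interest on Plan A = 120 × $262.33 − $23,000 = $8,479.60.
Plan B: monthly rate = 8.375%/12 = 0.0069792; payment = 23,000 × 0.0069792 / (1 − (1+0.0069792)^−60) = $470.50.
Total interest on Plan B = 60 × $470.50 − $23,000 = $5,230.00.
Plan B is lower by $3,249.60.

Plan B by $3,250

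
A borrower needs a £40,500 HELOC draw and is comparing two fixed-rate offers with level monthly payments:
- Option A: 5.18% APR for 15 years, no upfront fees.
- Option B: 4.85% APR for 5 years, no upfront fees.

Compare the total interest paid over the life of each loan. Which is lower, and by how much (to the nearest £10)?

Option B by £12,640

Option A: monthly rate = 5.18%/12 = 0.0043167; payment = 40,500 × 0.0043167 / (1 − (1+0.0043167)^−180) = £324.08.
Total interest on Option A = 180 × £324.08 − £40,500 = £17,834.40.
Option B: at 4.85% the monthly rate is 0.0040417, so the payment is 40,500 × 0.0040417 / (1 − 1.0040417^−60) = £761.50.
Total interest on Option B = 60 × £761.50 − £40,500 = £5,190.00.
Option B is lower by £12,644.40.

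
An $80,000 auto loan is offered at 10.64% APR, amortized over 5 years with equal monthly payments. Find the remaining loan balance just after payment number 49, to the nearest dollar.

With monthly rate i = 10.64%/12 = 0.0088667, the balance after k of n payments is P · [(1+i)^n − (1+i)^k] / [(1+i)^n − 1].
(1+0.0088667)^60 = 1.69834682 and (1+0.0088667)^49 = 1.54118537, so the balance is 80,000 × (1.69834682 − 1.54118537) / (1.69834682 − 1) = $18,003.83.

$18,004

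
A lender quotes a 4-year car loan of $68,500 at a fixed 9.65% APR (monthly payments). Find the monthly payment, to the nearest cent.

$1,725.85

At 9.65% the monthly rate is 0.0080417, so the payment is 68,500 × 0.0080417 / (1 − 1.0080417^−48) = $1,725.85.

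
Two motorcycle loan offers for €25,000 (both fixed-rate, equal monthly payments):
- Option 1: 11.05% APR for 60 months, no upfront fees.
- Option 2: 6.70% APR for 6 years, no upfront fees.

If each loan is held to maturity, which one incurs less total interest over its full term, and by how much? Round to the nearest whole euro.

Option 1: at 11.05% the monthly rate is 0.0092083, so the payment is 25,000 × 0.0092083 / (1 − 1.0092083^−60) = €544.18.
Total interest on Option 1 = 60 × €544.18 − €25,000 = €7,650.80.
Option 2: at 6.70% the monthly rate is 0.0055833, so the payment is 25,000 × 0.0055833 / (1 − 1.0055833^−72) = €422.63.
Total interest on Option 2 = 72 × €422.63 − €25,000 = €5,429.36.
Option 2 is lower by €2,221.44.

Option 2 by €2,221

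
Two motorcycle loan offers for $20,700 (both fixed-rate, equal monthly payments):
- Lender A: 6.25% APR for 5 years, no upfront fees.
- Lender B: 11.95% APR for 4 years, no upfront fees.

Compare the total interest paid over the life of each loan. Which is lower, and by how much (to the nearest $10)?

Lender A: monthly rate = 6.25%/12 = 0.0052083; payment = 20,700 × 0.0052083 / (1 − (1+0.0052083)^−60) = $402.60.
Total interest on Lender A = 60 × $402.60 − $20,700 = $3,456.00.
Lender B: at 11.95% the monthly rate is 0.0099583, so the payment is 20,700 × 0.0099583 / (1 − 1.0099583^−48) = $544.60.
Total interest on Lender B = 48 × $544.60 − $20,700 = $5,440.80.
Lender A is lower by $1,984.80.

Lender A by $1,980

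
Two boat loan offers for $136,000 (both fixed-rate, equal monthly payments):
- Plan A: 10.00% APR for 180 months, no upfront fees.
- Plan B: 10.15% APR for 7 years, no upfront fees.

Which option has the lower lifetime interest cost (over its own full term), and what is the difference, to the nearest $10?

Plan B by $72,520

Plan A: at 10.00% the monthly rate is 0.0083333, so the payment is 136,000 × 0.0083333 / (1 − 1.0083333^−180) = $1,461.46.
Total interest on Plan A = 180 × $1,461.46 − $136,000 = $127,062.80.
Plan B: monthly rate = 10.15%/12 = 0.0084583; payment = 136,000 × 0.0084583 / (1 − (1+0.0084583)^−84) = $2,268.32.
Total interest on Plan B = 84 × $2,268.32 − $136,000 = $54,538.88.
Plan B is lower by $72,523.92.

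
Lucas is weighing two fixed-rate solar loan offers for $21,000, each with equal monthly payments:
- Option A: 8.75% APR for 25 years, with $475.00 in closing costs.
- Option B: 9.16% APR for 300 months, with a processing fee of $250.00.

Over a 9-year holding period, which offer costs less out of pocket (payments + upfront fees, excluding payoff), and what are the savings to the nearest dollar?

Option A: at 8.75% the monthly rate is 0.0072917, so the payment is 21,000 × 0.0072917 / (1 − 1.0072917^−300) = $172.65.
Option B: at 9.16% the monthly rate is 0.0076333, so the payment is 21,000 × 0.0076333 / (1 − 1.0076333^−300) = $178.54.
Over 108 months: Option A costs 108 × $172.65 + $475.00 = $19,121.20; Option B costs 108 × $178.54 + $250.00 = $19,532.32.
Option A is cheaper by $19,532.32 − $19,121.20 = $411.12.

Option A by $411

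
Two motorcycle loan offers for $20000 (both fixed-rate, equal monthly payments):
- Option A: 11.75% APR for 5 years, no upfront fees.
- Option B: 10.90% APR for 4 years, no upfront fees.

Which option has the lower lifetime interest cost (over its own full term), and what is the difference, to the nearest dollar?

Option A: monthly rate = 11.75%/12 = 0.0097917; payment = 20,000 × 0.0097917 / (1 − (1+0.0097917)^−60) = $442.37.
Total interest on Option A = 60 × $442.37 − $20,000 = $6,542.20.
Option B: at 10.90% the monthly rate is 0.0090833, so the payment is 20,000 × 0.0090833 / (1 − 1.0090833^−48) = $515.94.
Total interest on Option B = 48 × $515.94 − $20,000 = $4,765.12.
Option B is lower by $1,777.08.

Option B by $1,777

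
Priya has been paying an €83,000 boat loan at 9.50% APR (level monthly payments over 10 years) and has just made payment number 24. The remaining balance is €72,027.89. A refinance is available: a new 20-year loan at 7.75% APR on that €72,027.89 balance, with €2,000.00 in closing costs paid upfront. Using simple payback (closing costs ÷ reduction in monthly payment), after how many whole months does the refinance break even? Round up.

5 months

Current payment = 83,000 × 9.5%/12 / (1 − (1+0.0079167)^−120) = €1,074.00.
Refinanced payment = 72,027.89 × 0.0064583 / (1 − (1+0.0064583)^−240) = €591.31.
Monthly savings = €1,074.00 − €591.31 = €482.69.
Break-even = €2,000.00 / €482.69 = 4.14 → 5 months.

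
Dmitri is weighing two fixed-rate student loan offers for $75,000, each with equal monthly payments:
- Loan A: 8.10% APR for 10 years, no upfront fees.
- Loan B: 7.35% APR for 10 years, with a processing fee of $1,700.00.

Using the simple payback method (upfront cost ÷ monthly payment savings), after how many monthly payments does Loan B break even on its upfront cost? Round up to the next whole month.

Loan A: monthly rate = 8.1%/12 = 0.0067500; payment = 75,000 × 0.0067500 / (1 − (1+0.0067500)^−120) = $913.92.
Loan B: monthly rate = 7.35%/12 = 0.0061250; payment = 75,000 × 0.0061250 / (1 − (1+0.0061250)^−120) = $884.40.
Monthly savings = $913.92 − $884.40 = $29.52.
Break-even = $1,700.00 / $29.52 = 57.59 → 58 months.

58 months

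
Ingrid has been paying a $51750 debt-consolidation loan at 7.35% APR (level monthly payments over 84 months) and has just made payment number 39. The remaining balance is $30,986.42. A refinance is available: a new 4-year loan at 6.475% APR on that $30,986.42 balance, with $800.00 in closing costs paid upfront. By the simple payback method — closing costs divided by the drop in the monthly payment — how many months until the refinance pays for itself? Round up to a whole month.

15 months

Current payment = 51,750 × 7.35%/12 / (1 − (1+0.0061250)^−84) = $789.93.
Refinanced payment = 30,986.42 × 0.0053958 / (1 − (1+0.0053958)^−48) = $734.48.
Monthly savings = $789.93 − $734.48 = $55.45.
Break-even = $800.00 / $55.45 = 14.43 → 15 months.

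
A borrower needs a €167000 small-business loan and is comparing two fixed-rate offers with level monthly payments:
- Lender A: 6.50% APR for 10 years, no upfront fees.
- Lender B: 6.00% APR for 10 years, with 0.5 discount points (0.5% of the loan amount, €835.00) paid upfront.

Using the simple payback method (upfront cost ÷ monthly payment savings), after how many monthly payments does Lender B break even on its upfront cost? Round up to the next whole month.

20 months

Lender A: monthly rate = 6.5%/12 = 0.0054167; payment = 167,000 × 0.0054167 / (1 − (1+0.0054167)^−120) = €1,896.25.
Lender B: at 6.00% the monthly rate is 0.0050000, so the payment is 167,000 × 0.0050000 / (1 − 1.0050000^−120) = €1,854.04.
Monthly savings = €1,896.25 − €1,854.04 = €42.21.
Break-even = €835.00 / €42.21 = 19.78 → 20 months.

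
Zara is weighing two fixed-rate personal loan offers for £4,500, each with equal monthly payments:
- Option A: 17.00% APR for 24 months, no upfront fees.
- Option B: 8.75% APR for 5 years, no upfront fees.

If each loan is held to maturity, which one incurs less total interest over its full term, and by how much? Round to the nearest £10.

Option A by £230

Option A: monthly rate = 17%/12 = 0.0141667; payment = 4,500 × 0.0141667 / (1 − (1+0.0141667)^−24) = £222.49.
Total interest on Option A = 24 × £222.49 − £4,500 = £839.76.
Option B: monthly rate = 8.75%/12 = 0.0072917; payment = 4,500 × 0.0072917 / (1 − (1+0.0072917)^−60) = £92.87.
Total interest on Option B = 60 × £92.87 − £4,500 = £1,072.20.
Option A is lower by £232.44.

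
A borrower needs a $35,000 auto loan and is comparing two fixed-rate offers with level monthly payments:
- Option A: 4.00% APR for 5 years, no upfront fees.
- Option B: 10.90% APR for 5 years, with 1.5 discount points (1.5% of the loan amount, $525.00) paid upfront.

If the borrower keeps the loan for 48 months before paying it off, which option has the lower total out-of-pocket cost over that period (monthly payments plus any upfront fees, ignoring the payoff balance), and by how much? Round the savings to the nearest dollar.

Option A by $6,029

Option A: at 4.00% the monthly rate is 0.0033333, so the payment is 35,000 × 0.0033333 / (1 − 1.0033333^−60) = $644.58.
Option B: at 10.90% the monthly rate is 0.0090833, so the payment is 35,000 × 0.0090833 / (1 − 1.0090833^−60) = $759.24.
Over 48 months: Option A costs 48 × $644.58 = $30,939.84; Option B costs 48 × $759.24 + $525.00 = $36,968.52.
Option A is cheaper by $36,968.52 − $30,939.84 = $6,028.68.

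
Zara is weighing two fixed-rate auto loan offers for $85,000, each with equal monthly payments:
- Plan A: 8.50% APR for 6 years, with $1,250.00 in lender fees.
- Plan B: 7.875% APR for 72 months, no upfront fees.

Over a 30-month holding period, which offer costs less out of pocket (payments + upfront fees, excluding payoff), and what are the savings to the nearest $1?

Plan B by $2,031

Plan A: at 8.50% the monthly rate is 0.0070833, so the payment is 85,000 × 0.0070833 / (1 − 1.0070833^−72) = $1,511.16.
Plan B: monthly rate = 7.875%/12 = 0.0065625; payment = 85,000 × 0.0065625 / (1 − (1+0.0065625)^−72) = $1,485.14.
Over 30 months: Plan A costs 30 × $1,511.16 + $1,250.00 = $46,584.80; Plan B costs 30 × $1,485.14 = $44,554.20.
Plan B is cheaper by $46,584.80 − $44,554.20 = $2,030.60.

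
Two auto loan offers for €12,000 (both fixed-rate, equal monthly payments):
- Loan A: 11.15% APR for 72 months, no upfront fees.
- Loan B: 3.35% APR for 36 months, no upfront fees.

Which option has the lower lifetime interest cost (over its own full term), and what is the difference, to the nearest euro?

Loan B by €3,882

Loan A: monthly rate = 11.15%/12 = 0.0092917; payment = 12,000 × 0.0092917 / (1 − (1+0.0092917)^−72) = €229.33.
Total interest on Loan A = 72 × €229.33 − €12,000 = €4,511.76.
Loan B: at 3.35% the monthly rate is 0.0027917, so the payment is 12,000 × 0.0027917 / (1 − 1.0027917^−36) = €350.83.
Total interest on Loan B = 36 × €350.83 − €12,000 = €629.88.
Loan B is lower by €3,881.88.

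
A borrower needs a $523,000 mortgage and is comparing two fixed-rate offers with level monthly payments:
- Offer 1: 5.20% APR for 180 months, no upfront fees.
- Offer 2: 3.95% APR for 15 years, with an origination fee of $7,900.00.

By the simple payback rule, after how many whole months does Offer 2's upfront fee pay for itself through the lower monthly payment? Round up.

Offer 1: monthly rate = 5.2%/12 = 0.0043333; payment = 523,000 × 0.0043333 / (1 − (1+0.0043333)^−180) = $4,190.54.
Offer 2: at 3.95% the monthly rate is 0.0032917, so the payment is 523,000 × 0.0032917 / (1 − 1.0032917^−180) = $3,855.48.
Monthly savings = $4,190.54 − $3,855.48 = $335.06.
Break-even = $7,900.00 / $335.06 = 23.58 → 24 months.

24 months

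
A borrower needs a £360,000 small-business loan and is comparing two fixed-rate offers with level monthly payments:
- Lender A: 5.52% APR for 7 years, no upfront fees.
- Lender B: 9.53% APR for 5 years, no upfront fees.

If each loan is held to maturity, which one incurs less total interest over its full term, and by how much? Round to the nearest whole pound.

Lender A: monthly rate = 5.52%/12 = 0.0046000; payment = 360,000 × 0.0046000 / (1 − (1+0.0046000)^−84) = £5,176.63.
Total interest on Lender A = 84 × £5,176.63 − £360,000 = £74,836.92.
Lender B: monthly rate = 9.53%/12 = 0.0079417; payment = 360,000 × 0.0079417 / (1 − (1+0.0079417)^−60) = £7,565.95.
Total interest on Lender B = 60 × £7,565.95 − £360,000 = £93,957.00.
Lender A is lower by £19,120.08.

Lender A by £19,120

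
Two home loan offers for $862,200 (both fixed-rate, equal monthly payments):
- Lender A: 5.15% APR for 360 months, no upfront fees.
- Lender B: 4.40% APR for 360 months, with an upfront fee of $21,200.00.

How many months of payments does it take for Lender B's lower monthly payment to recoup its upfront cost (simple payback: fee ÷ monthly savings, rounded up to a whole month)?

Lender A: at 5.15% the monthly rate is 0.0042917, so the payment is 862,200 × 0.0042917 / (1 − 1.0042917^−360) = $4,707.84.
Lender B: at 4.40% the monthly rate is 0.0036667, so the payment is 862,200 × 0.0036667 / (1 − 1.0036667^−360) = $4,317.56.
Monthly savings = $4,707.84 − $4,317.56 = $390.28.
Break-even = $21,200.00 / $390.28 = 54.32 → 55 months.

55 months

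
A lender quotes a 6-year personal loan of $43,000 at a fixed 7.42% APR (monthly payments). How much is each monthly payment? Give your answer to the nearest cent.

At 7.42% the monthly rate is 0.0061833, so the payment is 43,000 × 0.0061833 / (1 − 1.0061833^−72) = $741.81.

$741.81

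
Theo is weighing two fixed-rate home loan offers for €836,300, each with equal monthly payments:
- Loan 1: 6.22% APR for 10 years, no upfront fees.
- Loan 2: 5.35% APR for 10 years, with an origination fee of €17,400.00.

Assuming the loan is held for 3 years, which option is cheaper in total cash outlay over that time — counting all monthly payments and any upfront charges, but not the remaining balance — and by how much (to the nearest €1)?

Loan 1: at 6.22% the monthly rate is 0.0051833, so the payment is 836,300 × 0.0051833 / (1 − 1.0051833^−120) = €9,377.31.
Loan 2: monthly rate = 5.35%/12 = 0.0044583; payment = 836,300 × 0.0044583 / (1 − (1+0.0044583)^−120) = €9,014.02.
Over 36 months: Loan 1 costs 36 × €9,377.31 = €337,583.16; Loan 2 costs 36 × €9,014.02 + €17,400.00 = €341,904.72.
Loan 1 is cheaper by €341,904.72 − €337,583.16 = €4,321.56.

Loan 1 by €4,322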